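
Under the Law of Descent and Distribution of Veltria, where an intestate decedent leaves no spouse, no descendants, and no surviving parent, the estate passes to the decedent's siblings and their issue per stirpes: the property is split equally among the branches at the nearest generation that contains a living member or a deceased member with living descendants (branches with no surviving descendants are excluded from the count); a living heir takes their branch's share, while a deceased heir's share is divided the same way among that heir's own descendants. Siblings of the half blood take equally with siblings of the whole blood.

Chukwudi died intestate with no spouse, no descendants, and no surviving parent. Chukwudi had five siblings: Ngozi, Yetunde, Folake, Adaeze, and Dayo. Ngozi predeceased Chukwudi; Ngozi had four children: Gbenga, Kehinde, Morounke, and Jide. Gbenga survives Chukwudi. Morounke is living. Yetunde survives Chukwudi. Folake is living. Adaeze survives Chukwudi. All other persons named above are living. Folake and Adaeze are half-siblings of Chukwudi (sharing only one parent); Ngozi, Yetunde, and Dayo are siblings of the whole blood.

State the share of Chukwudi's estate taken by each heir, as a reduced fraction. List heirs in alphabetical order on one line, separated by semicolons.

Adaeze 1/5; Dayo 1/5; Folake 1/5; Gbenga 1/20; Jide 1/20; Kehinde 1/20; Morounke 1/20; Yetunde 1/5

No spouse, descendants, or parent survives, so the estate passes to Chukwudi's siblings per stirpes.
Half-blood and whole-blood siblings take equally under the stated rule.
The estate is divided into 5 equal shares of 1/5 among Ngozi, Yetunde, Folake, Adaeze, Dayo.
Ngozi predeceased; the 1/5 allotted to Ngozi's branch passes to Ngozi's issue by representation.
The 1/5 is divided into 4 equal shares of 1/20 among Gbenga, Kehinde, Morounke, Jide.
Gbenga is living and takes 1/20.
Kehinde is living and takes 1/20.
Morounke is living and takes 1/20.
Jide is living and takes 1/20.
Yetunde is living and takes 1/5.
Folake is living and takes 1/5.
Adaeze is living and takes 1/5.
Dayo is living and takes 1/5.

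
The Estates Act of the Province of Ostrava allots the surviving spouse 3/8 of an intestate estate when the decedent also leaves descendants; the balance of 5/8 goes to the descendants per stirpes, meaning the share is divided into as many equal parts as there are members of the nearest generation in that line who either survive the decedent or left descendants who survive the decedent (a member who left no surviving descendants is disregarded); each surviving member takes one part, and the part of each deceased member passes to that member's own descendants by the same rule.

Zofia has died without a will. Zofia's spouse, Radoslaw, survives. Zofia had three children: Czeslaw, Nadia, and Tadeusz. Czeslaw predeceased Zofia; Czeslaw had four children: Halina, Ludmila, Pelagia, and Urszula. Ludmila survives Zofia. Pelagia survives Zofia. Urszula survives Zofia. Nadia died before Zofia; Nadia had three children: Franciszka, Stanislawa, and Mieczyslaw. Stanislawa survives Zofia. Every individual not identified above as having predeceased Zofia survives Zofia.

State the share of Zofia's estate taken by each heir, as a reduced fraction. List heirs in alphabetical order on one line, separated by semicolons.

Franciszka 5/72; Halina 5/96; Ludmila 5/96; Mieczyslaw 5/72; Pelagia 5/96; Radoslaw 3/8; Stanislawa 5/72; Tadeusz 5/24; Urszula 5/96

Radoslaw, as surviving spouse, takes 3/8.
The remaining 5/8 passes to Zofia's descendants per stirpes.
The 5/8 is divided into 3 equal shares of 5/24 among Czeslaw, Nadia, Tadeusz.
Czeslaw predeceased; the 5/24 allotted to Czeslaw's branch passes to Czeslaw's issue by representation.
The 5/24 is divided into 4 equal shares of 5/96 among Halina, Ludmila, Pelagia, Urszula.
Halina is living and takes 5/96.
Ludmila is living and takes 5/96.
Pelagia is living and takes 5/96.
Urszula is living and takes 5/96.
Nadia predeceased; the 5/24 allotted to Nadia's branch passes to Nadia's issue by representation.
The 5/24 is divided into 3 equal shares of 5/72 among Franciszka, Stanislawa, Mieczyslaw.
Franciszka is living and takes 5/72.
Stanislawa is living and takes 5/72.
Mieczyslaw is living and takes 5/72.
Tadeusz is living and takes 5/24.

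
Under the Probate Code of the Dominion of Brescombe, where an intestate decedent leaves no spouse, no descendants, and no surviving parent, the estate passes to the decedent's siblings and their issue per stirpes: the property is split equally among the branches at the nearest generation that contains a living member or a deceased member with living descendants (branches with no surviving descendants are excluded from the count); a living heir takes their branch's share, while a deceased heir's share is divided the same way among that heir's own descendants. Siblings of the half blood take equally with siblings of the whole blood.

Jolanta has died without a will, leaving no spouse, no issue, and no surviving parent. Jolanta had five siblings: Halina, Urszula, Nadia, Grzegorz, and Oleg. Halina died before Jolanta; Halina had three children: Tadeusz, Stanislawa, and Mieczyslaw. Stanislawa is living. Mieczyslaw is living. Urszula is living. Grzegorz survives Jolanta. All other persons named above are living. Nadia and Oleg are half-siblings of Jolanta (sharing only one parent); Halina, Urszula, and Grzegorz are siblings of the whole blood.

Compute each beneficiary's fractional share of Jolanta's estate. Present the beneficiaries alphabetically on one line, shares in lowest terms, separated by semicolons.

No spouse, descendants, or parent survives, so the estate passes to Jolanta's siblings per stirpes.
Half-blood and whole-blood siblings take equally under the stated rule.
The estate is divided into 5 equal shares of 1/5 among Halina, Urszula, Nadia, Grzegorz, Oleg.
Halina predeceased; the 1/5 allotted to Halina's branch passes to Halina's issue by representation.
The 1/5 is divided into 3 equal shares of 1/15 among Tadeusz, Stanislawa, Mieczyslaw.
Tadeusz is living and takes 1/15.
Stanislawa is living and takes 1/15.
Mieczyslaw is living and takes 1/15.
Urszula is living and takes 1/5.
Nadia is living and takes 1/5.
Grzegorz is living and takes 1/5.
Oleg is living and takes 1/5.

Grzegorz 1/5; Mieczyslaw 1/15; Nadia 1/5; Oleg 1/5; Stanislawa 1/15; Tadeusz 1/15; Urszula 1/5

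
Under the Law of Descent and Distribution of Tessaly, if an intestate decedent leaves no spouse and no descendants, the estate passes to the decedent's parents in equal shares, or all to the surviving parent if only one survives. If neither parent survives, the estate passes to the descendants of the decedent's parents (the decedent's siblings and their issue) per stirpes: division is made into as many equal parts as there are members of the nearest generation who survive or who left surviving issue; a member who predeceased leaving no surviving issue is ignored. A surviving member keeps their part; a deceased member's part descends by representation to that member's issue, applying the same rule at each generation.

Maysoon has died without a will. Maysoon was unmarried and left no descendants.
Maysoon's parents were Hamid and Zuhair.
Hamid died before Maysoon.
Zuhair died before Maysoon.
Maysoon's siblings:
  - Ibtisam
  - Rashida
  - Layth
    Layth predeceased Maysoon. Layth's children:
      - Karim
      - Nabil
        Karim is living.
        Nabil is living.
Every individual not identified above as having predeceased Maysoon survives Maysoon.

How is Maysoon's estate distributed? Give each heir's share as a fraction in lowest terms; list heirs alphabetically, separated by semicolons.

Neither parent survives and there are no descendants, so the estate passes to Maysoon's siblings and their issue per stirpes.
The estate is divided into 3 equal shares of 1/3 among Ibtisam, Rashida, Layth.
Ibtisam is living and takes 1/3.
Rashida is living and takes 1/3.
Layth predeceased; the 1/3 allotted to Layth's branch passes to Layth's issue by representation.
The 1/3 is divided into 2 equal shares of 1/6 among Karim, Nabil.
Karim is living and takes 1/6.
Nabil is living and takes 1/6.

Ibtisam 1/3; Karim 1/6; Nabil 1/6; Rashida 1/3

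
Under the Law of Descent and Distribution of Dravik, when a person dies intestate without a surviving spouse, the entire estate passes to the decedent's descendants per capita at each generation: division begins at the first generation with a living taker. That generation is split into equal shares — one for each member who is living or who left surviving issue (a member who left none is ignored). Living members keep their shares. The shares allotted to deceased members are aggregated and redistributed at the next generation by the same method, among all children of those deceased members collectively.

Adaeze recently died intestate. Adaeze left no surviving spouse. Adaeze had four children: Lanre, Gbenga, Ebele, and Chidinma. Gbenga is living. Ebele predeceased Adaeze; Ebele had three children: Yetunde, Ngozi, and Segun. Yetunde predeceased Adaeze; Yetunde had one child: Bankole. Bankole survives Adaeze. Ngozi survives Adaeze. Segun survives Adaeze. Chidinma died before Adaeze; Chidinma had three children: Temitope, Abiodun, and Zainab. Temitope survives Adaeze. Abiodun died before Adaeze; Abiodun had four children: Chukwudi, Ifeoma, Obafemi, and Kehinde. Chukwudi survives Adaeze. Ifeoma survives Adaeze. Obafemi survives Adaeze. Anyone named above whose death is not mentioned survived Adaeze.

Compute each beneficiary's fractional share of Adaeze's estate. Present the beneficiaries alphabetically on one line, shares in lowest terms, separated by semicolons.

Bankole 1/30; Chukwudi 1/30; Gbenga 1/4; Ifeoma 1/30; Kehinde 1/30; Lanre 1/4; Ngozi 1/12; Obafemi 1/30; Segun 1/12; Temitope 1/12; Zainab 1/12

There is no surviving spouse, so the entire estate passes to Adaeze's descendants per capita at each generation.
At generation 1 (Lanre, Gbenga, Ebele, Chidinma) there are 4 shares of (1)/4 = 1/4 each.
Living: Lanre and Gbenga — each takes 1/4.
Deceased: Ebele and Chidinma. Their combined 1/2 is pooled and carried to generation 2.
At generation 2 (Yetunde, Ngozi, Segun, Temitope, Abiodun, Zainab) there are 6 shares of (1/2)/6 = 1/12 each.
Living: Ngozi, Segun, Temitope, and Zainab — each takes 1/12.
Deceased: Yetunde and Abiodun. Their combined 1/6 is pooled and carried to generation 3.
At generation 3 (Bankole, Chukwudi, Ifeoma, Obafemi, Kehinde) there are 5 shares of (1/6)/5 = 1/30 each.
Living: Bankole, Chukwudi, Ifeoma, Obafemi, and Kehinde — each takes 1/30.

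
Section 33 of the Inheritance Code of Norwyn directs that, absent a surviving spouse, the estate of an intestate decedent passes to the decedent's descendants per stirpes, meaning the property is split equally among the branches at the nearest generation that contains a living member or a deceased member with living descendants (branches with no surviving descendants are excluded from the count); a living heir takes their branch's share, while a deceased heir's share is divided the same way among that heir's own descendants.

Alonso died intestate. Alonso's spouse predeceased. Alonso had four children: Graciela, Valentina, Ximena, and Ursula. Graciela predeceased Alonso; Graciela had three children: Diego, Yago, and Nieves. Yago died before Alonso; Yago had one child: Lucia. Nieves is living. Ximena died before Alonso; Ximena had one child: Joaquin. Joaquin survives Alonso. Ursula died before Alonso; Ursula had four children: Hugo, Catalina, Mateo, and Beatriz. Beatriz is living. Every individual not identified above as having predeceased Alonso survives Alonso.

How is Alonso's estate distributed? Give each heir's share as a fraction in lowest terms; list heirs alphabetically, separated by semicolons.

There is no surviving spouse, so the entire estate passes to Alonso's descendants per stirpes.
The estate is divided into 4 equal shares of 1/4 among Graciela, Valentina, Ximena, Ursula.
Graciela predeceased; the 1/4 allotted to Graciela's branch passes to Graciela's issue by representation.
The 1/4 is divided into 3 equal shares of 1/12 among Diego, Yago, Nieves.
Diego is living and takes 1/12.
Yago predeceased; the 1/12 allotted to Yago's branch passes to Yago's issue by representation.
Lucia is the sole taker at this level and receives the full 1/12.
Nieves is living and takes 1/12.
Valentina is living and takes 1/4.
Ximena predeceased; the 1/4 allotted to Ximena's branch passes to Ximena's issue by representation.
Joaquin is the sole taker at this level and receives the full 1/4.
Ursula predeceased; the 1/4 allotted to Ursula's branch passes to Ursula's issue by representation.
The 1/4 is divided into 4 equal shares of 1/16 among Hugo, Catalina, Mateo, Beatriz.
Hugo is living and takes 1/16.
Catalina is living and takes 1/16.
Mateo is living and takes 1/16.
Beatriz is living and takes 1/16.

Beatriz 1/16; Catalina 1/16; Diego 1/12; Hugo 1/16; Joaquin 1/4; Lucia 1/12; Mateo 1/16; Nieves 1/12; Valentina 1/4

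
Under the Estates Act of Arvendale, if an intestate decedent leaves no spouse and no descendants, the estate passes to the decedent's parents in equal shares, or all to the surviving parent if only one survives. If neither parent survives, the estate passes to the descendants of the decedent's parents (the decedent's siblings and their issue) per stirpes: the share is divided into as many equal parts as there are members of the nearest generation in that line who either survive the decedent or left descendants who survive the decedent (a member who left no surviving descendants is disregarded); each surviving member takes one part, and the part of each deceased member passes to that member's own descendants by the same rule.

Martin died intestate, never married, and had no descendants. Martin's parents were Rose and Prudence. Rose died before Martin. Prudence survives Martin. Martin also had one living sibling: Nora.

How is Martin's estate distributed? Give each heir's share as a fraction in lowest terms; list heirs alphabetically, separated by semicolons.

Only one parent, Prudence, survives, so Prudence takes the entire estate. The siblings take nothing because a surviving parent has priority.

Prudence 1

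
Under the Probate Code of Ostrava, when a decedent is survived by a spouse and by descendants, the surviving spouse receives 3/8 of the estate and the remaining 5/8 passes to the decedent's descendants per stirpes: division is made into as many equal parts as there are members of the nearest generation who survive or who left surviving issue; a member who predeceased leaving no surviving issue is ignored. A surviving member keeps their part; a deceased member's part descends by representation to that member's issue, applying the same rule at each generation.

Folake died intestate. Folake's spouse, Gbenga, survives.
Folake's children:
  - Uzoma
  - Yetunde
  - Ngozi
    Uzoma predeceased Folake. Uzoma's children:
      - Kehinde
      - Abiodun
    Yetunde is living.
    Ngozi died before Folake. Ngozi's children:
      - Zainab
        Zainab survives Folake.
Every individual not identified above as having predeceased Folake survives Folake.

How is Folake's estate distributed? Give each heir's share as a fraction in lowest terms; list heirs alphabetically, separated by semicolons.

Abiodun 5/48; Gbenga 3/8; Kehinde 5/48; Yetunde 5/24; Zainab 5/24

Gbenga, as surviving spouse, takes 3/8.
The remaining 5/8 passes to Folake's descendants per stirpes.
The 5/8 is divided into 3 equal shares of 5/24 among Uzoma, Yetunde, Ngozi.
Uzoma predeceased; the 5/24 allotted to Uzoma's branch passes to Uzoma's issue by representation.
The 5/24 is divided into 2 equal shares of 5/48 among Kehinde, Abiodun.
Kehinde is living and takes 5/48.
Abiodun is living and takes 5/48.
Yetunde is living and takes 5/24.
Ngozi predeceased; the 5/24 allotted to Ngozi's branch passes to Ngozi's issue by representation.
Zainab is the sole taker at this level and receives the full 5/24.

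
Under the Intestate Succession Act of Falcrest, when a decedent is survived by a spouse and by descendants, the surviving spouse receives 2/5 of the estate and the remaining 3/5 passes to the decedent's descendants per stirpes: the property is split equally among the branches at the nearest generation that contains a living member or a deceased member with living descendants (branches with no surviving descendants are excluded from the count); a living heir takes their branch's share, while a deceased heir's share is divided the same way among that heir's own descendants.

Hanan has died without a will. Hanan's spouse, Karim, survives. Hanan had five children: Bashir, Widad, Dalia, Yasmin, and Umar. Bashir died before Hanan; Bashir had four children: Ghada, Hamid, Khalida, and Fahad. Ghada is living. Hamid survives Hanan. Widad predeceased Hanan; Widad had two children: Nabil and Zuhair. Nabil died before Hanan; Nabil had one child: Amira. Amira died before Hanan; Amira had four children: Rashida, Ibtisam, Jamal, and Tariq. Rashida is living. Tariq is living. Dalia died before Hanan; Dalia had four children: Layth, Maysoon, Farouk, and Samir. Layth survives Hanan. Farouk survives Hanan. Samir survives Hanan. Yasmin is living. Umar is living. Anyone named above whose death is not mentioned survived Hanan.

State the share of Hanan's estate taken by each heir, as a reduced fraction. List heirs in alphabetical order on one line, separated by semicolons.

Karim, as surviving spouse, takes 2/5.
The remaining 3/5 passes to Hanan's descendants per stirpes.
The 3/5 is divided into 5 equal shares of 3/25 among Bashir, Widad, Dalia, Yasmin, Umar.
Bashir predeceased; the 3/25 allotted to Bashir's branch passes to Bashir's issue by representation.
The 3/25 is divided into 4 equal shares of 3/100 among Ghada, Hamid, Khalida, Fahad.
Ghada is living and takes 3/100.
Hamid is living and takes 3/100.
Khalida is living and takes 3/100.
Fahad is living and takes 3/100.
Widad predeceased; the 3/25 allotted to Widad's branch passes to Widad's issue by representation.
The 3/25 is divided into 2 equal shares of 3/50 among Nabil, Zuhair.
Nabil predeceased; the 3/50 allotted to Nabil's branch passes to Nabil's issue by representation.
Amira's line is the sole branch at this level, so the full 3/50 passes to Amira's issue by representation.
The 3/50 is divided into 4 equal shares of 3/200 among Rashida, Ibtisam, Jamal, Tariq.
Rashida is living and takes 3/200.
Ibtisam is living and takes 3/200.
Jamal is living and takes 3/200.
Tariq is living and takes 3/200.
Zuhair is living and takes 3/50.
Dalia predeceased; the 3/25 allotted to Dalia's branch passes to Dalia's issue by representation.
The 3/25 is divided into 4 equal shares of 3/100 among Layth, Maysoon, Farouk, Samir.
Layth is living and takes 3/100.
Maysoon is living and takes 3/100.
Farouk is living and takes 3/100.
Samir is living and takes 3/100.
Yasmin is living and takes 3/25.
Umar is living and takes 3/25.

Fahad 3/100; Farouk 3/100; Ghada 3/100; Hamid 3/100; Ibtisam 3/200; Jamal 3/200; Karim 2/5; Khalida 3/100; Layth 3/100; Maysoon 3/100; Rashida 3/200; Samir 3/100; Tariq 3/200; Umar 3/25; Yasmin 3/25; Zuhair 3/50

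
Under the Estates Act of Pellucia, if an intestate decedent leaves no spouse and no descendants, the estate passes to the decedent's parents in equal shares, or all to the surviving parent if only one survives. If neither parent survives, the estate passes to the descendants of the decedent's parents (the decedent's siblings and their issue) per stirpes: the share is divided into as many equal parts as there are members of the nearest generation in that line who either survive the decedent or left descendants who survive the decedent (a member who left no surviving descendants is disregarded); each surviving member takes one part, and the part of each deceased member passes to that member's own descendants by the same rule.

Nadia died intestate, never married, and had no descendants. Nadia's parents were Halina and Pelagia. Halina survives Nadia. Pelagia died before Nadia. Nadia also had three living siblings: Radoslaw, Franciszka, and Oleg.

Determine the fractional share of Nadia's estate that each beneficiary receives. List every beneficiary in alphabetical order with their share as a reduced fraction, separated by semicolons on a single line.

Halina 1

Only one parent, Halina, survives, so Halina takes the entire estate. The siblings take nothing because a surviving parent has priority.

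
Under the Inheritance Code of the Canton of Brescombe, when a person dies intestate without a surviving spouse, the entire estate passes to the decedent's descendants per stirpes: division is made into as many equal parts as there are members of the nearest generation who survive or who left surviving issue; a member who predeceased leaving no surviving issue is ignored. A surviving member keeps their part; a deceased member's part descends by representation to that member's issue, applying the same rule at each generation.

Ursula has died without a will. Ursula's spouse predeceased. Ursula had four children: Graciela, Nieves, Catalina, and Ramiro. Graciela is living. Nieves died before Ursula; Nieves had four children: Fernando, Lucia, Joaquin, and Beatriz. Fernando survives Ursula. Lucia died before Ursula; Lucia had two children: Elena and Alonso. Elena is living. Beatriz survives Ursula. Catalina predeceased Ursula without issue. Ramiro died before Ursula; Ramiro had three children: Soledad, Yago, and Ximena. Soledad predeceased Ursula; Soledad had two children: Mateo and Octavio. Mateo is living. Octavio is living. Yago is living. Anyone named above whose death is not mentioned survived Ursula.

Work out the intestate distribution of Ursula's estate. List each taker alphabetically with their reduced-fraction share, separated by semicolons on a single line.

Alonso 1/24; Beatriz 1/12; Elena 1/24; Fernando 1/12; Graciela 1/3; Joaquin 1/12; Mateo 1/18; Octavio 1/18; Ximena 1/9; Yago 1/9

There is no surviving spouse, so the entire estate passes to Ursula's descendants per stirpes.
Catalina left no surviving issue, so that branch lapses and is disregarded.
The estate is divided into 3 equal shares of 1/3 among Graciela, Nieves, Ramiro.
Graciela is living and takes 1/3.
Nieves predeceased; the 1/3 allotted to Nieves's branch passes to Nieves's issue by representation.
The 1/3 is divided into 4 equal shares of 1/12 among Fernando, Lucia, Joaquin, Beatriz.
Fernando is living and takes 1/12.
Lucia predeceased; the 1/12 allotted to Lucia's branch passes to Lucia's issue by representation.
The 1/12 is divided into 2 equal shares of 1/24 among Elena, Alonso.
Elena is living and takes 1/24.
Alonso is living and takes 1/24.
Joaquin is living and takes 1/12.
Beatriz is living and takes 1/12.
Ramiro predeceased; the 1/3 allotted to Ramiro's branch passes to Ramiro's issue by representation.
The 1/3 is divided into 3 equal shares of 1/9 among Soledad, Yago, Ximena.
Soledad predeceased; the 1/9 allotted to Soledad's branch passes to Soledad's issue by representation.
The 1/9 is divided into 2 equal shares of 1/18 among Mateo, Octavio.
Mateo is living and takes 1/18.
Octavio is living and takes 1/18.
Yago is living and takes 1/9.
Ximena is living and takes 1/9.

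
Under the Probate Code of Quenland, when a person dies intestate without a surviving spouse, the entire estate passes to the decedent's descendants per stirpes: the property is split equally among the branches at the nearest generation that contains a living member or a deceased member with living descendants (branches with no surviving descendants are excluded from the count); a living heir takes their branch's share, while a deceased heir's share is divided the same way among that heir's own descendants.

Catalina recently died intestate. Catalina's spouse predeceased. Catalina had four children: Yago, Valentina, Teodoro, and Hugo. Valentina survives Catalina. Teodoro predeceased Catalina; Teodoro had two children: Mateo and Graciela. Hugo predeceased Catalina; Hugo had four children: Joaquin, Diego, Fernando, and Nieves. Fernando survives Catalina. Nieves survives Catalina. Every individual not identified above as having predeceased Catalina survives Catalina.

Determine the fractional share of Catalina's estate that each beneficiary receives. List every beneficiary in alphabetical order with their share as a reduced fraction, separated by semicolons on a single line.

Diego 1/16; Fernando 1/16; Graciela 1/8; Joaquin 1/16; Mateo 1/8; Nieves 1/16; Valentina 1/4; Yago 1/4

There is no surviving spouse, so the entire estate passes to Catalina's descendants per stirpes.
The estate is divided into 4 equal shares of 1/4 among Yago, Valentina, Teodoro, Hugo.
Yago is living and takes 1/4.
Valentina is living and takes 1/4.
Teodoro predeceased; the 1/4 allotted to Teodoro's branch passes to Teodoro's issue by representation.
The 1/4 is divided into 2 equal shares of 1/8 among Mateo, Graciela.
Mateo is living and takes 1/8.
Graciela is living and takes 1/8.
Hugo predeceased; the 1/4 allotted to Hugo's branch passes to Hugo's issue by representation.
The 1/4 is divided into 4 equal shares of 1/16 among Joaquin, Diego, Fernando, Nieves.
Joaquin is living and takes 1/16.
Diego is living and takes 1/16.
Fernando is living and takes 1/16.
Nieves is living and takes 1/16.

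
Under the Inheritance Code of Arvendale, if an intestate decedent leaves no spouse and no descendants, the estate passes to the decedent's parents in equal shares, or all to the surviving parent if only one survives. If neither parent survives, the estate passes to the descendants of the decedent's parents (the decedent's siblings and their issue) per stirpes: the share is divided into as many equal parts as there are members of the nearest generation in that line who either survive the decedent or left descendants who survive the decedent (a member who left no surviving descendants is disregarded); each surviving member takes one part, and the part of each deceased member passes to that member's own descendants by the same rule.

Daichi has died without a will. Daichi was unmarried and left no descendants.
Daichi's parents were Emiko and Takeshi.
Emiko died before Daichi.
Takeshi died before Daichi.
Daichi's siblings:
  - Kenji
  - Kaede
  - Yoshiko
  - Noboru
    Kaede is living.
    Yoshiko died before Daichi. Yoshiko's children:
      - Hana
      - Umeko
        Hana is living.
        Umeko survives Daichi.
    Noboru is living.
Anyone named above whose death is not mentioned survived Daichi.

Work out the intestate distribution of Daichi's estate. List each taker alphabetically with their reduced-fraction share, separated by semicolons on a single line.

Neither parent survives and there are no descendants, so the estate passes to Daichi's siblings and their issue per stirpes.
The estate is divided into 4 equal shares of 1/4 among Kenji, Kaede, Yoshiko, Noboru.
Kenji is living and takes 1/4.
Kaede is living and takes 1/4.
Yoshiko predeceased; the 1/4 allotted to Yoshiko's branch passes to Yoshiko's issue by representation.
The 1/4 is divided into 2 equal shares of 1/8 among Hana, Umeko.
Hana is living and takes 1/8.
Umeko is living and takes 1/8.
Noboru is living and takes 1/4.

Hana 1/8; Kaede 1/4; Kenji 1/4; Noboru 1/4; Umeko 1/8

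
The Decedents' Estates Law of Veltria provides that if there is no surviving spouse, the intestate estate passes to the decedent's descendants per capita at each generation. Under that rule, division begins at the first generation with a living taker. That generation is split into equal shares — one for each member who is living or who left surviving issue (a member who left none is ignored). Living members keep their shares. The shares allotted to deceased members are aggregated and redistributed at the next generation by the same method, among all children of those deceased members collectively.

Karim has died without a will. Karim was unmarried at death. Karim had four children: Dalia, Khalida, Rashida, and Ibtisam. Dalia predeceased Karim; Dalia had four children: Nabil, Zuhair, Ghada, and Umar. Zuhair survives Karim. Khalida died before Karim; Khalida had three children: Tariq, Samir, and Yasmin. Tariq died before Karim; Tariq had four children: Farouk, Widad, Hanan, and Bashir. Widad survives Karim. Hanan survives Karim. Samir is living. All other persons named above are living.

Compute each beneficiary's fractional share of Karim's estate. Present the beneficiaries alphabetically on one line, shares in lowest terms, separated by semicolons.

Bashir 1/56; Farouk 1/56; Ghada 1/14; Hanan 1/56; Ibtisam 1/4; Nabil 1/14; Rashida 1/4; Samir 1/14; Umar 1/14; Widad 1/56; Yasmin 1/14; Zuhair 1/14

There is no surviving spouse, so the entire estate passes to Karim's descendants per capita at each generation.
At generation 1 (Dalia, Khalida, Rashida, Ibtisam) there are 4 shares of (1)/4 = 1/4 each.
Living: Rashida and Ibtisam — each takes 1/4.
Deceased: Dalia and Khalida. Their combined 1/2 is pooled and carried to generation 2.
At generation 2 (Nabil, Zuhair, Ghada, Umar, Tariq, Samir, Yasmin) there are 7 shares of (1/2)/7 = 1/14 each.
Living: Nabil, Zuhair, Ghada, Umar, Samir, and Yasmin — each takes 1/14.
Deceased: Tariq. That 1/14 share is carried to generation 3.
At generation 3 (Farouk, Widad, Hanan, Bashir) there are 4 shares of (1/14)/4 = 1/56 each.
Living: Farouk, Widad, Hanan, and Bashir — each takes 1/56.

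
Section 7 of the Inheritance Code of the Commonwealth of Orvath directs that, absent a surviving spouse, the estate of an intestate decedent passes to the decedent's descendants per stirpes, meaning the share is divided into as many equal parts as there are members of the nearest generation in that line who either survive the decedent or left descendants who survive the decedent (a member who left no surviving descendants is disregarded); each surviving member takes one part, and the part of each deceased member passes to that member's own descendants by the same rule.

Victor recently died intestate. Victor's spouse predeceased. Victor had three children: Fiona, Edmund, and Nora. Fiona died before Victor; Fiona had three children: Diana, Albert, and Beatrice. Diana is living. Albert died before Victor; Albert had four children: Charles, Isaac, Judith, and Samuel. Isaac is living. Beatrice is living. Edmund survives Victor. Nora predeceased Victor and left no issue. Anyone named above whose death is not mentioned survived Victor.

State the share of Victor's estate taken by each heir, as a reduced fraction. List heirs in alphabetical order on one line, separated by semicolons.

There is no surviving spouse, so the entire estate passes to Victor's descendants per stirpes.
Nora left no surviving issue, so that branch lapses and is disregarded.
The estate is divided into 2 equal shares of 1/2 among Fiona, Edmund.
Fiona predeceased; the 1/2 allotted to Fiona's branch passes to Fiona's issue by representation.
The 1/2 is divided into 3 equal shares of 1/6 among Diana, Albert, Beatrice.
Diana is living and takes 1/6.
Albert predeceased; the 1/6 allotted to Albert's branch passes to Albert's issue by representation.
The 1/6 is divided into 4 equal shares of 1/24 among Charles, Isaac, Judith, Samuel.
Charles is living and takes 1/24.
Isaac is living and takes 1/24.
Judith is living and takes 1/24.
Samuel is living and takes 1/24.
Beatrice is living and takes 1/6.
Edmund is living and takes 1/2.

Beatrice 1/6; Charles 1/24; Diana 1/6; Edmund 1/2; Isaac 1/24; Judith 1/24; Samuel 1/24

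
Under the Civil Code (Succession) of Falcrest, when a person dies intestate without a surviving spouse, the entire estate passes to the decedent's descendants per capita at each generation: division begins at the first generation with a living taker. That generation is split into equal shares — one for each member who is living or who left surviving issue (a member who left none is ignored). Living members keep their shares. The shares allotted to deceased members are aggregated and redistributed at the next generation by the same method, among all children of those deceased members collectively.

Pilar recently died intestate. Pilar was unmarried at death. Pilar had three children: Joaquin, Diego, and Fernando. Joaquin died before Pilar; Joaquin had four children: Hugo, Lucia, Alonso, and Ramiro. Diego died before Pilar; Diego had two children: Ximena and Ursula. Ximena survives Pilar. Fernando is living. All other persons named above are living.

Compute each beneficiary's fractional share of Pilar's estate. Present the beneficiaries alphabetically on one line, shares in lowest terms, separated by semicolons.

There is no surviving spouse, so the entire estate passes to Pilar's descendants per capita at each generation.
At generation 1 (Joaquin, Diego, Fernando) there are 3 shares of (1)/3 = 1/3 each.
Living: Fernando — each takes 1/3.
Deceased: Joaquin and Diego. Their combined 2/3 is pooled and carried to generation 2.
At generation 2 (Hugo, Lucia, Alonso, Ramiro, Ximena, Ursula) there are 6 shares of (2/3)/6 = 1/9 each.
Living: Hugo, Lucia, Alonso, Ramiro, Ximena, and Ursula — each takes 1/9.

Alonso 1/9; Fernando 1/3; Hugo 1/9; Lucia 1/9; Ramiro 1/9; Ursula 1/9; Ximena 1/9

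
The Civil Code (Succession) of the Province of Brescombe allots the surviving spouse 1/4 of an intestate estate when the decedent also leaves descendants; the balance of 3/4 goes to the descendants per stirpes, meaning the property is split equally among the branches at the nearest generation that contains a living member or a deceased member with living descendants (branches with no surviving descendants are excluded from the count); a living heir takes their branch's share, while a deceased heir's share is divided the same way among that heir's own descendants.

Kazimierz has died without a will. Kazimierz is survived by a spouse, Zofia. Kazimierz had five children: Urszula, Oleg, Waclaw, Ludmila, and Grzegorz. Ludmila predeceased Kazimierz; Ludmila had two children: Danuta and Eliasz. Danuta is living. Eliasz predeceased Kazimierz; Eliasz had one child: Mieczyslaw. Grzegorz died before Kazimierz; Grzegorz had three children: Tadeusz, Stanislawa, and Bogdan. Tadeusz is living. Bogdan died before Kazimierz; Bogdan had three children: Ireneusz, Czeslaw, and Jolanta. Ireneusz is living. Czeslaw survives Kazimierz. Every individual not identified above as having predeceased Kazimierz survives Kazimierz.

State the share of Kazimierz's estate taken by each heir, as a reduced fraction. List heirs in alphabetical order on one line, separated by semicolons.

Zofia, as surviving spouse, takes 1/4.
The remaining 3/4 passes to Kazimierz's descendants per stirpes.
The 3/4 is divided into 5 equal shares of 3/20 among Urszula, Oleg, Waclaw, Ludmila, Grzegorz.
Urszula is living and takes 3/20.
Oleg is living and takes 3/20.
Waclaw is living and takes 3/20.
Ludmila predeceased; the 3/20 allotted to Ludmila's branch passes to Ludmila's issue by representation.
The 3/20 is divided into 2 equal shares of 3/40 among Danuta, Eliasz.
Danuta is living and takes 3/40.
Eliasz predeceased; the 3/40 allotted to Eliasz's branch passes to Eliasz's issue by representation.
Mieczyslaw is the sole taker at this level and receives the full 3/40.
Grzegorz predeceased; the 3/20 allotted to Grzegorz's branch passes to Grzegorz's issue by representation.
The 3/20 is divided into 3 equal shares of 1/20 among Tadeusz, Stanislawa, Bogdan.
Tadeusz is living and takes 1/20.
Stanislawa is living and takes 1/20.
Bogdan predeceased; the 1/20 allotted to Bogdan's branch passes to Bogdan's issue by representation.
The 1/20 is divided into 3 equal shares of 1/60 among Ireneusz, Czeslaw, Jolanta.
Ireneusz is living and takes 1/60.
Czeslaw is living and takes 1/60.
Jolanta is living and takes 1/60.

Czeslaw 1/60; Danuta 3/40; Ireneusz 1/60; Jolanta 1/60; Mieczyslaw 3/40; Oleg 3/20; Stanislawa 1/20; Tadeusz 1/20; Urszula 3/20; Waclaw 3/20; Zofia 1/4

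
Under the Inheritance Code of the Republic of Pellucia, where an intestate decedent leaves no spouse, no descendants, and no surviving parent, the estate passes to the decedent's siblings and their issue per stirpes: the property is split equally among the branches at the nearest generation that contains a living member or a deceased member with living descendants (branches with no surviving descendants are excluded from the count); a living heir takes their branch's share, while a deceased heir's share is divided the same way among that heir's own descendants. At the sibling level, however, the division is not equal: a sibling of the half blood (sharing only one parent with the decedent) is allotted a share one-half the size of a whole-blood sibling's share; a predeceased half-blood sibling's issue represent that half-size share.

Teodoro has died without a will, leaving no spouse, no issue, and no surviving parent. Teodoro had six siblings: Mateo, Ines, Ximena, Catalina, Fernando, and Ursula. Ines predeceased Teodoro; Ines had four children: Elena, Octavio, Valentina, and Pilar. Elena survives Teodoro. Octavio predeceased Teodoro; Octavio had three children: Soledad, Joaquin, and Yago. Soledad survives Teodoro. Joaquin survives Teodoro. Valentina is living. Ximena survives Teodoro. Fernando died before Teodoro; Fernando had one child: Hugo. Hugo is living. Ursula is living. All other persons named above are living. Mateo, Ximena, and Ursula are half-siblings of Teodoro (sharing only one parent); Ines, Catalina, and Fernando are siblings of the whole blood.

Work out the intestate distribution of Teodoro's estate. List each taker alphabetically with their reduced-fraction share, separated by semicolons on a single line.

Catalina 2/9; Elena 1/18; Hugo 2/9; Joaquin 1/54; Mateo 1/9; Pilar 1/18; Soledad 1/54; Ursula 1/9; Valentina 1/18; Ximena 1/9; Yago 1/54

No spouse, descendants, or parent survives, so the estate passes to Teodoro's siblings per stirpes.
Half-blood siblings count for one-half the weight of whole-blood siblings at the initial division.
Dividing 1 in proportion to weights (total weight 9/2): Mateo (weight 1/2) → 1/9; Ines (weight 1) → 2/9; Ximena (weight 1/2) → 1/9; Catalina (weight 1) → 2/9; Fernando (weight 1) → 2/9; Ursula (weight 1/2) → 1/9.
Mateo is living and takes 1/9.
Ines predeceased; the 2/9 allotted to Ines's branch passes to Ines's issue by representation.
The 2/9 is divided into 4 equal shares of 1/18 among Elena, Octavio, Valentina, Pilar.
Elena is living and takes 1/18.
Octavio predeceased; the 1/18 allotted to Octavio's branch passes to Octavio's issue by representation.
The 1/18 is divided into 3 equal shares of 1/54 among Soledad, Joaquin, Yago.
Soledad is living and takes 1/54.
Joaquin is living and takes 1/54.
Yago is living and takes 1/54.
Valentina is living and takes 1/18.
Pilar is living and takes 1/18.
Ximena is living and takes 1/9.
Catalina is living and takes 2/9.
Fernando predeceased; the 2/9 allotted to Fernando's branch passes to Fernando's issue by representation.
Hugo is the sole taker at this level and receives the full 2/9.
Ursula is living and takes 1/9.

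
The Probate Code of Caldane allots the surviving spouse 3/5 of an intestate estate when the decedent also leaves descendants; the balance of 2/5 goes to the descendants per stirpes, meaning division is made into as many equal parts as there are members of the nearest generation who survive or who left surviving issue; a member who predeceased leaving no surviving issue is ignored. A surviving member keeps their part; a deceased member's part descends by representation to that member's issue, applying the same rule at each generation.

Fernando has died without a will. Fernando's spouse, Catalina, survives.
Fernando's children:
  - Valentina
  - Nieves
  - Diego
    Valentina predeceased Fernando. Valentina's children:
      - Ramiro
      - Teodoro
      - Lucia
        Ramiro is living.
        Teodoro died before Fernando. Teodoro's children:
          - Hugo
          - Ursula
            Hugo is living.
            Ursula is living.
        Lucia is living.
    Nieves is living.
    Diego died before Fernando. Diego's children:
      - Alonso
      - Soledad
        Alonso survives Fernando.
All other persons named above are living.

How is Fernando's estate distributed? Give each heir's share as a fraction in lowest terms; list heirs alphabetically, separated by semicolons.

Alonso 1/15; Catalina 3/5; Hugo 1/45; Lucia 2/45; Nieves 2/15; Ramiro 2/45; Soledad 1/15; Ursula 1/45

Catalina, as surviving spouse, takes 3/5.
The remaining 2/5 passes to Fernando's descendants per stirpes.
The 2/5 is divided into 3 equal shares of 2/15 among Valentina, Nieves, Diego.
Valentina predeceased; the 2/15 allotted to Valentina's branch passes to Valentina's issue by representation.
The 2/15 is divided into 3 equal shares of 2/45 among Ramiro, Teodoro, Lucia.
Ramiro is living and takes 2/45.
Teodoro predeceased; the 2/45 allotted to Teodoro's branch passes to Teodoro's issue by representation.
The 2/45 is divided into 2 equal shares of 1/45 among Hugo, Ursula.
Hugo is living and takes 1/45.
Ursula is living and takes 1/45.
Lucia is living and takes 2/45.
Nieves is living and takes 2/15.
Diego predeceased; the 2/15 allotted to Diego's branch passes to Diego's issue by representation.
The 2/15 is divided into 2 equal shares of 1/15 among Alonso, Soledad.
Alonso is living and takes 1/15.
Soledad is living and takes 1/15.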